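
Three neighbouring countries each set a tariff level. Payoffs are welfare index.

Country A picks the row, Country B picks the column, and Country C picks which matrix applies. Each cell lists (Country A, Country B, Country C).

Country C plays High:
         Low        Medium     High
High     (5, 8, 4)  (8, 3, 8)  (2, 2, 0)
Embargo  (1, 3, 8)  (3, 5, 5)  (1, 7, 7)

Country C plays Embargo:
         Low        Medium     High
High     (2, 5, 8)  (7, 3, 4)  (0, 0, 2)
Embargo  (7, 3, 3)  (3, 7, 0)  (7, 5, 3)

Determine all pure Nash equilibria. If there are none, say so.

Country A against (Low, High): payoffs 5, 1 → best response High.
Country A against (Low, Embargo): payoffs 2, 7 → best response Embargo.
Country A against (Medium, High): payoffs 8, 3 → best response High.
Country A against (Medium, Embargo): payoffs 7, 3 → best response High.
Country A against (High, High): payoffs 2, 1 → best response High.
Country A against (High, Embargo): payoffs 0, 7 → best response Embargo.
Country B against (High, High): payoffs 8, 3, 2 → best response Low.
Country B against (High, Embargo): payoffs 5, 3, 0 → best response Low.
Country B against (Embargo, High): payoffs 3, 5, 7 → best response High.
Country B against (Embargo, Embargo): payoffs 3, 7, 5 → best response Medium.
Country C against (High, Low): payoffs 4, 8 → best response Embargo.
Country C against (High, Medium): payoffs 8, 4 → best response High.
Country C against (High, High): payoffs 0, 2 → best response Embargo.
Country C against (Embargo, Low): payoffs 8, 3 → best response High.
Country C against (Embargo, Medium): payoffs 5, 0 → best response High.
Country C against (Embargo, High): payoffs 7, 3 → best response High.
No profile is a mutual best response for all players.

This game has no pure Nash equilibrium.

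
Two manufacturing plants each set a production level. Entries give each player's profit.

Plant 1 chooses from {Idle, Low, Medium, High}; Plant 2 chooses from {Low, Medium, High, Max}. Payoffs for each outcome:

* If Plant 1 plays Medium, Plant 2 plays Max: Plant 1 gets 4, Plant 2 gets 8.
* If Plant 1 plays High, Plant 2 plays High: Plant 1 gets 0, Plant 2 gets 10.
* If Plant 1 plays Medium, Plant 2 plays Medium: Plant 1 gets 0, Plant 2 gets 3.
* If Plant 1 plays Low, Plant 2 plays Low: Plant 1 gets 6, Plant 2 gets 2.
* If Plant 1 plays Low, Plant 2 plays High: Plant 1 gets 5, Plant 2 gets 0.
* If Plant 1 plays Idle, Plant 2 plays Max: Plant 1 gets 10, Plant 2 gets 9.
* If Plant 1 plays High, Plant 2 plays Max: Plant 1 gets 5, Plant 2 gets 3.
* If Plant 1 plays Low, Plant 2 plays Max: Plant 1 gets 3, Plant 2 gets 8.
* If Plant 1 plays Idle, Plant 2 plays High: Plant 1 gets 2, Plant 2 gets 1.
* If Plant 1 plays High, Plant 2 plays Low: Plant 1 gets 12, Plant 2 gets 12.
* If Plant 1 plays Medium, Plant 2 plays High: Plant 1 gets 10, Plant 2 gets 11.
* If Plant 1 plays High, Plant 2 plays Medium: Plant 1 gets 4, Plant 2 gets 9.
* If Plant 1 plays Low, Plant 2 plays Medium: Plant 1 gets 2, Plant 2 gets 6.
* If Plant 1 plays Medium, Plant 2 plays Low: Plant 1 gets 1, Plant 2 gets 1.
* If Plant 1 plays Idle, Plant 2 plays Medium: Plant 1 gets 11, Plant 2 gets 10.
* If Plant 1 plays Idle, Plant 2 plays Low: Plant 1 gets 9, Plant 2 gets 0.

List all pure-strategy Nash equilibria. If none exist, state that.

Plant 1 against Low: payoffs 9, 6, 1, 12 → best response High.
Plant 1 against Medium: payoffs 11, 2, 0, 4 → best response Idle.
Plant 1 against High: payoffs 2, 5, 10, 0 → best response Medium.
Plant 1 against Max: payoffs 10, 3, 4, 5 → best response Idle.
Plant 2 against Idle: payoffs 0, 10, 1, 9 → best response Medium.
Plant 2 against Low: payoffs 2, 6, 0, 8 → best response Max.
Plant 2 against Medium: payoffs 1, 3, 11, 8 → best response High.
Plant 2 against High: payoffs 12, 9, 10, 3 → best response Low.
Mutual best responses: (Idle, Medium); (Medium, High); (High, Low).

The pure Nash equilibria are (Idle, Medium); (Medium, High); (High, Low).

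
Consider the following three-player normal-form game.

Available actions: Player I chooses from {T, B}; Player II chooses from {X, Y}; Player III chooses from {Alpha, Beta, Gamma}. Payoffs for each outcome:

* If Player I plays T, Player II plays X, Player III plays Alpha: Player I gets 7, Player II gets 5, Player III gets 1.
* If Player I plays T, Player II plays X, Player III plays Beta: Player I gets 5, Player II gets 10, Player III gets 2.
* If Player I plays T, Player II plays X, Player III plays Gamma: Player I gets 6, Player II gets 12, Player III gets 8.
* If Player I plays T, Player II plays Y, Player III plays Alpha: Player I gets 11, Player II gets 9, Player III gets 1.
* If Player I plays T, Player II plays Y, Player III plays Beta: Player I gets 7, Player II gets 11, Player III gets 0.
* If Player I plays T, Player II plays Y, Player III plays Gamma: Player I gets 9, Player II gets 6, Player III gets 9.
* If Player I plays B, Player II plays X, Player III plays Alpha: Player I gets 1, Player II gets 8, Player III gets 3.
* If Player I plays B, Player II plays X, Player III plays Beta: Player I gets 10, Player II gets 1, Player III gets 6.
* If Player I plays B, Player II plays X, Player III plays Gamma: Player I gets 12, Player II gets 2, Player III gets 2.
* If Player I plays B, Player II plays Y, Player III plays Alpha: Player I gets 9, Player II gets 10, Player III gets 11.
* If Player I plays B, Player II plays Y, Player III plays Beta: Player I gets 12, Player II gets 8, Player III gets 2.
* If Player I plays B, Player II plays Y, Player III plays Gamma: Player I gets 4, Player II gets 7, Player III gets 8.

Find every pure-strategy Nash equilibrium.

Mark each player's best response to every combination of opponents' strategies; a profile where every player is best-responding is a pure Nash equilibrium.
Player I against (X, Alpha): payoffs 7, 1 → best response T.
Player I against (X, Beta): payoffs 5, 10 → best response B.
Player I against (X, Gamma): payoffs 6, 12 → best response B.
Player I against (Y, Alpha): payoffs 11, 9 → best response T.
Player I against (Y, Beta): payoffs 7, 12 → best response B.
Player I against (Y, Gamma): payoffs 9, 4 → best response T.
Player II against (T, Alpha): payoffs 5, 9 → best response Y.
Player II against (T, Beta): payoffs 10, 11 → best response Y.
Player II against (T, Gamma): payoffs 12, 6 → best response X.
Player II against (B, Alpha): payoffs 8, 10 → best response Y.
Player II against (B, Beta): payoffs 1, 8 → best response Y.
Player II against (B, Gamma): payoffs 2, 7 → best response Y.
Player III against (T, X): payoffs 1, 2, 8 → best response Gamma.
Player III against (T, Y): payoffs 1, 0, 9 → best response Gamma.
Player III against (B, X): payoffs 3, 6, 2 → best response Beta.
Player III against (B, Y): payoffs 11, 2, 8 → best response Alpha.
No profile is a mutual best response for all players.

No pure-strategy Nash equilibrium.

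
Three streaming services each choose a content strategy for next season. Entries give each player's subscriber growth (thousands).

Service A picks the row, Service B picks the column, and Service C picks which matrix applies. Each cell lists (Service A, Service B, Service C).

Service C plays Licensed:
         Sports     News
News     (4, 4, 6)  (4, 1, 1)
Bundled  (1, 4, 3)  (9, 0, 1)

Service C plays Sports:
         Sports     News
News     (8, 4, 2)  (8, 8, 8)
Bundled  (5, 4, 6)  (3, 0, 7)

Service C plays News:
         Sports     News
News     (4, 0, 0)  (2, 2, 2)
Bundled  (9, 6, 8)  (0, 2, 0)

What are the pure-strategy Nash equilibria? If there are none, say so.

Service A against (Sports, Licensed): payoffs 4, 1 → best response News.
Service A against (Sports, Sports): payoffs 8, 5 → best response News.
Service A against (Sports, News): payoffs 4, 9 → best response Bundled.
Service A against (News, Licensed): payoffs 4, 9 → best response Bundled.
Service A against (News, Sports): payoffs 8, 3 → best response News.
Service A against (News, News): payoffs 2, 0 → best response News.
Service B against (News, Licensed): payoffs 4, 1 → best response Sports.
Service B against (News, Sports): payoffs 4, 8 → best response News.
Service B against (News, News): payoffs 0, 2 → best response News.
Service B against (Bundled, Licensed): payoffs 4, 0 → best response Sports.
Service B against (Bundled, Sports): payoffs 4, 0 → best response Sports.
Service B against (Bundled, News): payoffs 6, 2 → best response Sports.
Service C against (News, Sports): payoffs 6, 2, 0 → best response Licensed.
Service C against (News, News): payoffs 1, 8, 2 → best response Sports.
Service C against (Bundled, Sports): payoffs 3, 6, 8 → best response News.
Service C against (Bundled, News): payoffs 1, 7, 0 → best response Sports.
Mutual best responses: (News, Sports, Licensed); (News, News, Sports); (Bundled, Sports, News).

Pure-strategy Nash equilibria: (News, Sports, Licensed), (News, News, Sports), (Bundled, Sports, News)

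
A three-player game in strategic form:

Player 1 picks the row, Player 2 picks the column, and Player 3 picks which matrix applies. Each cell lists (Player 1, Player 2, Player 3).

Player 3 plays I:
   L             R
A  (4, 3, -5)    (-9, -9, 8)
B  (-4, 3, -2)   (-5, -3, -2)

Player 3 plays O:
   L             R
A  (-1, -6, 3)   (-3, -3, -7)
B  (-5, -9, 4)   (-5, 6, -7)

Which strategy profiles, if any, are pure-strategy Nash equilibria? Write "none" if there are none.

Player 1 against (L, I): payoffs 4, -4 → best response A.
Player 1 against (L, O): payoffs -1, -5 → best response A.
Player 1 against (R, I): payoffs -9, -5 → best response B.
Player 1 against (R, O): payoffs -3, -5 → best response A.
Player 2 against (A, I): payoffs 3, -9 → best response L.
Player 2 against (A, O): payoffs -6, -3 → best response R.
Player 2 against (B, I): payoffs 3, -3 → best response L.
Player 2 against (B, O): payoffs -9, 6 → best response R.
Player 3 against (A, L): payoffs -5, 3 → best response O.
Player 3 against (A, R): payoffs 8, -7 → best response I.
Player 3 against (B, L): payoffs -2, 4 → best response O.
Player 3 against (B, R): payoffs -2, -7 → best response I.
No profile is a mutual best response for all players.

There is no pure-strategy Nash equilibrium.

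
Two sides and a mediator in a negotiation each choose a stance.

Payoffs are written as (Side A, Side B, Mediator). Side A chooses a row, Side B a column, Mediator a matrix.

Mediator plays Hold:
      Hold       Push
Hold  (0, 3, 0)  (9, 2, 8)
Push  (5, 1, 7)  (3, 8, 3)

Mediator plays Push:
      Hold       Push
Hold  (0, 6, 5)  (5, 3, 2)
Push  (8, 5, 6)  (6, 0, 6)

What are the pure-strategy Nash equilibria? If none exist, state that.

Check each profile: it is a Nash equilibrium iff no player can strictly gain by switching unilaterally.
(Hold, Hold, Hold): Side A can switch to Push (0 → 5). Not NE.
(Hold, Hold, Push): Side A can switch to Push (0 → 8). Not NE.
(Hold, Push, Hold): Side B can switch to Hold (2 → 3). Not NE.
(Hold, Push, Push): Side A can switch to Push (5 → 6). Not NE.
(Push, Hold, Hold): Side B can switch to Push (1 → 8). Not NE.
(Push, Hold, Push): Mediator can switch to Hold (6 → 7). Not NE.
(Push, Push, Hold): Side A can switch to Hold (3 → 9). Not NE.
(Push, Push, Push): Side B can switch to Hold (0 → 5). Not NE.

This game has no pure Nash equilibrium.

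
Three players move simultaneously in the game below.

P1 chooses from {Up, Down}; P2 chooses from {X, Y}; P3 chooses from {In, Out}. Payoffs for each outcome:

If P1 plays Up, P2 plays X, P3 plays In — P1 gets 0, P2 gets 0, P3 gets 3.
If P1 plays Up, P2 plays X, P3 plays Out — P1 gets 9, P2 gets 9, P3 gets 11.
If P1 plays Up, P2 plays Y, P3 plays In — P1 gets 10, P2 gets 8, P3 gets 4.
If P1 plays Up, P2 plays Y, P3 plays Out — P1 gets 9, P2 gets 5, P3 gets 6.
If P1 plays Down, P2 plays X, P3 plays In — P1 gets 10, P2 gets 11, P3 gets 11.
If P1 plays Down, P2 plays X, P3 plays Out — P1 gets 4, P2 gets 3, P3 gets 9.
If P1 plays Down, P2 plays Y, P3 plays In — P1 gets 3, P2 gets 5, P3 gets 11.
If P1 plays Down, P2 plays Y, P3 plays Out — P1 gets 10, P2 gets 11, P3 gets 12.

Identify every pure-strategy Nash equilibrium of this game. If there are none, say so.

P1 against (X, In): payoffs 0, 10 → best response Down.
P1 against (X, Out): payoffs 9, 4 → best response Up.
P1 against (Y, In): payoffs 10, 3 → best response Up.
P1 against (Y, Out): payoffs 9, 10 → best response Down.
P2 against (Up, In): payoffs 0, 8 → best response Y.
P2 against (Up, Out): payoffs 9, 5 → best response X.
P2 against (Down, In): payoffs 11, 5 → best response X.
P2 against (Down, Out): payoffs 3, 11 → best response Y.
P3 against (Up, X): payoffs 3, 11 → best response Out.
P3 against (Up, Y): payoffs 4, 6 → best response Out.
P3 against (Down, X): payoffs 11, 9 → best response In.
P3 against (Down, Y): payoffs 11, 12 → best response Out.
Mutual best responses: (Up, X, Out); (Down, X, In); (Down, Y, Out).

Pure-strategy Nash equilibria: (Up, X, Out), (Down, X, In), (Down, Y, Out)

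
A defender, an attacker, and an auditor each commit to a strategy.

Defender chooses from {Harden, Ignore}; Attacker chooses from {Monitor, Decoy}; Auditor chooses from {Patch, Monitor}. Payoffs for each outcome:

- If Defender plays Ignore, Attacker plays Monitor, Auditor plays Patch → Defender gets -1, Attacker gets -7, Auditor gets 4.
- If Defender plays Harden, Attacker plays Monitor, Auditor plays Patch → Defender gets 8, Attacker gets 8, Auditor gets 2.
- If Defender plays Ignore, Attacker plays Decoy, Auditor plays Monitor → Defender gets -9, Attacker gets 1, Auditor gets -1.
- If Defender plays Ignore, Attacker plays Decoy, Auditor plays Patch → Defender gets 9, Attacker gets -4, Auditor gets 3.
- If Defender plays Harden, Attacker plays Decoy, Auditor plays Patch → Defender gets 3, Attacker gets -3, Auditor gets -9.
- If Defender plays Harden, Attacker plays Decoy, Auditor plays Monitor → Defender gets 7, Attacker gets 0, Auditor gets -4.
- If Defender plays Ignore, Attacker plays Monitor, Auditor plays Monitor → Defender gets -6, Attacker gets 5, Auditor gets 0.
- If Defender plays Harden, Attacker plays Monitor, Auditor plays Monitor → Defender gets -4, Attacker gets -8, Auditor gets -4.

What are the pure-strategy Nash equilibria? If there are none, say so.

(Harden, Monitor, Patch) and (Harden, Decoy, Monitor) and (Ignore, Decoy, Patch)

For each player, find the best response to each opponent profile; mutual best responses are the pure NE.
Defender against (Monitor, Patch): payoffs 8, -1 → best response Harden.
Defender against (Monitor, Monitor): payoffs -4, -6 → best response Harden.
Defender against (Decoy, Patch): payoffs 3, 9 → best response Ignore.
Defender against (Decoy, Monitor): payoffs 7, -9 → best response Harden.
Attacker against (Harden, Patch): payoffs 8, -3 → best response Monitor.
Attacker against (Harden, Monitor): payoffs -8, 0 → best response Decoy.
Attacker against (Ignore, Patch): payoffs -7, -4 → best response Decoy.
Attacker against (Ignore, Monitor): payoffs 5, 1 → best response Monitor.
Auditor against (Harden, Monitor): payoffs 2, -4 → best response Patch.
Auditor against (Harden, Decoy): payoffs -9, -4 → best response Monitor.
Auditor against (Ignore, Monitor): payoffs 4, 0 → best response Patch.
Auditor against (Ignore, Decoy): payoffs 3, -1 → best response Patch.
Mutual best responses: (Harden, Monitor, Patch); (Harden, Decoy, Monitor); (Ignore, Decoy, Patch).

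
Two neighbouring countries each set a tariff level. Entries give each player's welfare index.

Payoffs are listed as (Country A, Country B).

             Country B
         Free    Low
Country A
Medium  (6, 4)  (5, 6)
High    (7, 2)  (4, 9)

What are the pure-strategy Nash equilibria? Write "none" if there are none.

(Medium, Low)

Country A against Free: payoffs 6, 7 → best response High.
Country A against Low: payoffs 5, 4 → best response Medium.
Country B against Medium: payoffs 4, 6 → best response Low.
Country B against High: payoffs 2, 9 → best response Low.
Mutual best responses: (Medium, Low).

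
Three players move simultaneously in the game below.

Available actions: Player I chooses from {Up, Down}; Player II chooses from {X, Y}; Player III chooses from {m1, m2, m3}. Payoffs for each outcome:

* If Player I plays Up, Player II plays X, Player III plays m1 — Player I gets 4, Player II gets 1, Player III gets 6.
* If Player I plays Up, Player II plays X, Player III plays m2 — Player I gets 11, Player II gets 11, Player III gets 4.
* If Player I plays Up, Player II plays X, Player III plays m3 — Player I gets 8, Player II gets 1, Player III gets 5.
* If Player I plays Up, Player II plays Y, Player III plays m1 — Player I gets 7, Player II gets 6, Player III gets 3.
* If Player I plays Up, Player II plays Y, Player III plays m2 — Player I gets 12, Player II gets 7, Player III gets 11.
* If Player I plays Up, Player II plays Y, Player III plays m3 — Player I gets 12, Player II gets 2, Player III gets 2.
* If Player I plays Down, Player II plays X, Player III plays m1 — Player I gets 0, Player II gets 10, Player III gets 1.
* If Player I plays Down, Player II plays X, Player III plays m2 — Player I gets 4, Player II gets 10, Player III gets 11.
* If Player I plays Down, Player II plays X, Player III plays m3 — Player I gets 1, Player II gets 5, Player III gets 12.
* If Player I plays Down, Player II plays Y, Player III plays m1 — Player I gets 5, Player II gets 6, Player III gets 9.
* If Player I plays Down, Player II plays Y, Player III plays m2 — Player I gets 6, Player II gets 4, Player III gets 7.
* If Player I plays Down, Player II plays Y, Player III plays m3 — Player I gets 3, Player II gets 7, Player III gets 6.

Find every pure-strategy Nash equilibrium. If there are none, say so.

none

(Up, X, m1): Player II can switch to Y (1 → 6). Not NE.
(Up, X, m2): Player III can switch to m1 (4 → 6). Not NE.
(Up, X, m3): Player II can switch to Y (1 → 2). Not NE.
(Up, Y, m1): Player III can switch to m2 (3 → 11). Not NE.
(Up, Y, m2): Player II can switch to X (7 → 11). Not NE.
(Up, Y, m3): Player III can switch to m1 (2 → 3). Not NE.
(Down, X, m1): Player I can switch to Up (0 → 4). Not NE.
(Down, X, m2): Player I can switch to Up (4 → 11). Not NE.
(Down, X, m3): Player I can switch to Up (1 → 8). Not NE.
(Down, Y, m1): Player I can switch to Up (5 → 7). Not NE.
(The remaining 2 profiles each have a profitable deviation by the same check.)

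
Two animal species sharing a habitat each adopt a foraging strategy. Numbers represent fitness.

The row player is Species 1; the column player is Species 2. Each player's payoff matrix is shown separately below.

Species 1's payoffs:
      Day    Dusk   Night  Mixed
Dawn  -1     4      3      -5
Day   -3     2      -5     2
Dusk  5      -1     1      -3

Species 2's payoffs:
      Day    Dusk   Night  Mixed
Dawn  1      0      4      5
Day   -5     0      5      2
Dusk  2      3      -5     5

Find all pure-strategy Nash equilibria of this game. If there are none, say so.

This game has no pure Nash equilibrium.

(Dawn, Day): Species 1 can switch to Dusk (-1 → 5). Not NE.
(Dawn, Dusk): Species 2 can switch to Day (0 → 1). Not NE.
(Dawn, Night): Species 2 can switch to Mixed (4 → 5). Not NE.
(Dawn, Mixed): Species 1 can switch to Day (-5 → 2). Not NE.
(Day, Day): Species 1 can switch to Dawn (-3 → -1). Not NE.
(Day, Dusk): Species 1 can switch to Dawn (2 → 4). Not NE.
(Day, Night): Species 1 can switch to Dawn (-5 → 3). Not NE.
(Day, Mixed): Species 2 can switch to Night (2 → 5). Not NE.
(Dusk, Day): Species 2 can switch to Dusk (2 → 3). Not NE.
(Dusk, Dusk): Species 1 can switch to Dawn (-1 → 4). Not NE.
(The remaining 2 profiles each have a profitable deviation by the same check.)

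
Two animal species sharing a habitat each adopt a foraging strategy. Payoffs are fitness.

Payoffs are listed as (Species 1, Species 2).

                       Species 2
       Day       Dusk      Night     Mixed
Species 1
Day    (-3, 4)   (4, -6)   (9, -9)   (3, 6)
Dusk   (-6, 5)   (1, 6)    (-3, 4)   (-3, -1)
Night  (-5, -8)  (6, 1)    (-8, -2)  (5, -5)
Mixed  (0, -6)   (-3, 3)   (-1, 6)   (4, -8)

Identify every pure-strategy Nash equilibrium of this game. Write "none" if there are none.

For each strategy profile, look for a profitable unilateral deviation.
(Day, Day): Species 1 can switch to Mixed (-3 → 0). Not NE.
(Day, Dusk): Species 1 can switch to Night (4 → 6). Not NE.
(Day, Night): Species 2 can switch to Day (-9 → 4). Not NE.
(Day, Mixed): Species 1 can switch to Night (3 → 5). Not NE.
(Dusk, Day): Species 1 can switch to Day (-6 → -3). Not NE.
(Dusk, Dusk): Species 1 can switch to Day (1 → 4). Not NE.
(Dusk, Night): Species 1 can switch to Day (-3 → 9). Not NE.
(Dusk, Mixed): Species 1 can switch to Day (-3 → 3). Not NE.
(Night, Day): Species 1 can switch to Day (-5 → -3). Not NE.
(Night, Dusk): Species 1 gets 6, best alternative 4; Species 2 gets 1, best alternative -2. No profitable deviation — NE.
(Night, Night): Species 1 can switch to Day (-8 → 9). Not NE.
(Night, Mixed): Species 2 can switch to Dusk (-5 → 1). Not NE.
(Mixed, Day): Species 2 can switch to Dusk (-6 → 3). Not NE.
(The remaining 3 profiles each have a profitable deviation by the same check.)

Pure NE: (Night, Dusk)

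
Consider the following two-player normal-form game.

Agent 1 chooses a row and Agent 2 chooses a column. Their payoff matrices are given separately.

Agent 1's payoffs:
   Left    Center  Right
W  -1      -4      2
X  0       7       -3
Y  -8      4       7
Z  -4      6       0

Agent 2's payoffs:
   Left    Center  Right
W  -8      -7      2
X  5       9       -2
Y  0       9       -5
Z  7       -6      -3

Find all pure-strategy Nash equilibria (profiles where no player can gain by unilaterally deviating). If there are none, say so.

For each player, find the best response to each opponent profile; mutual best responses are the pure NE.
Agent 1 against Left: payoffs -1, 0, -8, -4 → best response X.
Agent 1 against Center: payoffs -4, 7, 4, 6 → best response X.
Agent 1 against Right: payoffs 2, -3, 7, 0 → best response Y.
Agent 2 against W: payoffs -8, -7, 2 → best response Right.
Agent 2 against X: payoffs 5, 9, -2 → best response Center.
Agent 2 against Y: payoffs 0, 9, -5 → best response Center.
Agent 2 against Z: payoffs 7, -6, -3 → best response Left.
Mutual best responses: (X, Center).

The unique pure-strategy Nash equilibrium is (X, Center).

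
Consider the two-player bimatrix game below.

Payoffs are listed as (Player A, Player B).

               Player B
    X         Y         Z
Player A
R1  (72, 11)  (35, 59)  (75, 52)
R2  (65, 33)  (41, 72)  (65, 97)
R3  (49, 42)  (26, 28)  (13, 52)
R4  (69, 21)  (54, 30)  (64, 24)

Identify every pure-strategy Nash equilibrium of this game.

Pure NE: (R4, Y)

(R1, X): Player B can switch to Y (11 → 59). Not NE.
(R1, Y): Player A can switch to R2 (35 → 41). Not NE.
(R1, Z): Player B can switch to Y (52 → 59). Not NE.
(R2, X): Player A can switch to R1 (65 → 72). Not NE.
(R2, Y): Player A can switch to R4 (41 → 54). Not NE.
(R2, Z): Player A can switch to R1 (65 → 75). Not NE.
(R3, X): Player A can switch to R1 (49 → 72). Not NE.
(R3, Y): Player A can switch to R1 (26 → 35). Not NE.
(R3, Z): Player A can switch to R1 (13 → 75). Not NE.
(R4, X): Player A can switch to R1 (69 → 72). Not NE.
(R4, Y): Player A gets 54, best alternative 41; Player B gets 30, best alternative 24. No profitable deviation — NE.
(The remaining 1 profile has a profitable deviation by the same check.)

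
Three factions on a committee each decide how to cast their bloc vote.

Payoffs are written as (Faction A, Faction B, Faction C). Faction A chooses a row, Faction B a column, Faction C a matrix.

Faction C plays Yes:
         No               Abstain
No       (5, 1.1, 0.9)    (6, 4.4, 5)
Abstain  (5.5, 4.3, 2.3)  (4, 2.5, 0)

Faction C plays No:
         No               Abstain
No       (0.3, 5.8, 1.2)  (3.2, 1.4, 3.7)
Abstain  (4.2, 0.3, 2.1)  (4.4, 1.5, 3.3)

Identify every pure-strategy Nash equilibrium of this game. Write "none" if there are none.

For each player, find the best response to each opponent profile; mutual best responses are the pure NE.
Faction A against (No, Yes): payoffs 5, 5.5 → best response Abstain.
Faction A against (No, No): payoffs 0.3, 4.2 → best response Abstain.
Faction A against (Abstain, Yes): payoffs 6, 4 → best response No.
Faction A against (Abstain, No): payoffs 3.2, 4.4 → best response Abstain.
Faction B against (No, Yes): payoffs 1.1, 4.4 → best response Abstain.
Faction B against (No, No): payoffs 5.8, 1.4 → best response No.
Faction B against (Abstain, Yes): payoffs 4.3, 2.5 → best response No.
Faction B against (Abstain, No): payoffs 0.3, 1.5 → best response Abstain.
Faction C against (No, No): payoffs 0.9, 1.2 → best response No.
Faction C against (No, Abstain): payoffs 5, 3.7 → best response Yes.
Faction C against (Abstain, No): payoffs 2.3, 2.1 → best response Yes.
Faction C against (Abstain, Abstain): payoffs 0, 3.3 → best response No.
Mutual best responses: (No, Abstain, Yes); (Abstain, No, Yes); (Abstain, Abstain, No).

The pure Nash equilibria are (No, Abstain, Yes), (Abstain, No, Yes), (Abstain, Abstain, No).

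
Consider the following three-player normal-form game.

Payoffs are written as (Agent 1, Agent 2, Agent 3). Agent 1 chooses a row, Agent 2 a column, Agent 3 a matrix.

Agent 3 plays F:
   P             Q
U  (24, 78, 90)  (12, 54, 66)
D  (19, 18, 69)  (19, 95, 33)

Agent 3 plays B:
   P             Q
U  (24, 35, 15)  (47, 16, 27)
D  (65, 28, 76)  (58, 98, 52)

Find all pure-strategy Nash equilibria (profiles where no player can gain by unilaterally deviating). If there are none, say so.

The pure Nash equilibria are (U, P, F), (D, Q, B).

Agent 1 against (P, F): payoffs 24, 19 → best response U.
Agent 1 against (P, B): payoffs 24, 65 → best response D.
Agent 1 against (Q, F): payoffs 12, 19 → best response D.
Agent 1 against (Q, B): payoffs 47, 58 → best response D.
Agent 2 against (U, F): payoffs 78, 54 → best response P.
Agent 2 against (U, B): payoffs 35, 16 → best response P.
Agent 2 against (D, F): payoffs 18, 95 → best response Q.
Agent 2 against (D, B): payoffs 28, 98 → best response Q.
Agent 3 against (U, P): payoffs 90, 15 → best response F.
Agent 3 against (U, Q): payoffs 66, 27 → best response F.
Agent 3 against (D, P): payoffs 69, 76 → best response B.
Agent 3 against (D, Q): payoffs 33, 52 → best response B.
Mutual best responses: (U, P, F); (D, Q, B).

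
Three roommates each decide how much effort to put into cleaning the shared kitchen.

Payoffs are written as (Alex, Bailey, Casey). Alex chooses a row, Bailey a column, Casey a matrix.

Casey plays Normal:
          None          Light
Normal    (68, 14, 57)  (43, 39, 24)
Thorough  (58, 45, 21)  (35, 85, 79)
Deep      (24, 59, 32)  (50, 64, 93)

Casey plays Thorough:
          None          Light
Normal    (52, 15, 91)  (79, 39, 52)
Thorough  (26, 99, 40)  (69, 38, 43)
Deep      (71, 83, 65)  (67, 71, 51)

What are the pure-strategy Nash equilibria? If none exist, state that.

(Normal, None, Normal): Bailey can switch to Light (14 → 39). Not NE.
(Normal, None, Thorough): Alex can switch to Deep (52 → 71). Not NE.
(Normal, Light, Normal): Alex can switch to Deep (43 → 50). Not NE.
(Normal, Light, Thorough): Alex gets 79, best alternative 69; Bailey gets 39, best alternative 15; Casey gets 52, best alternative 24. No profitable deviation — NE.
(Thorough, None, Normal): Alex can switch to Normal (58 → 68). Not NE.
(Thorough, None, Thorough): Alex can switch to Normal (26 → 52). Not NE.
(Thorough, Light, Normal): Alex can switch to Normal (35 → 43). Not NE.
(Thorough, Light, Thorough): Alex can switch to Normal (69 → 79). Not NE.
(Deep, None, Normal): Alex can switch to Normal (24 → 68). Not NE.
(Deep, None, Thorough): Alex gets 71, best alternative 52; Bailey gets 83, best alternative 71; Casey gets 65, best alternative 32. No profitable deviation — NE.
(Deep, Light, Normal): Alex gets 50, best alternative 43; Bailey gets 64, best alternative 59; Casey gets 93, best alternative 51. No profitable deviation — NE.
(The remaining 1 profile has a profitable deviation by the same check.)

The pure Nash equilibria are (Normal, Light, Thorough); (Deep, None, Thorough); (Deep, Light, Normal).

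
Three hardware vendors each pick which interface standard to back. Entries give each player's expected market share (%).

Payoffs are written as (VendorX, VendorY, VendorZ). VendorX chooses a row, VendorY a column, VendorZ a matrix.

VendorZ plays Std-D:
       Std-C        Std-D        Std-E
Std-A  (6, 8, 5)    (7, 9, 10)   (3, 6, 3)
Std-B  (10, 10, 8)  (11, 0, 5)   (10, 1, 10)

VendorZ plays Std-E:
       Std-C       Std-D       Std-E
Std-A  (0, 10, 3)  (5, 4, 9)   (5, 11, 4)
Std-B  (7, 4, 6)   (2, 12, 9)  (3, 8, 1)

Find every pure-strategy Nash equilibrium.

VendorX against (Std-C, Std-D): payoffs 6, 10 → best response Std-B.
VendorX against (Std-C, Std-E): payoffs 0, 7 → best response Std-B.
VendorX against (Std-D, Std-D): payoffs 7, 11 → best response Std-B.
VendorX against (Std-D, Std-E): payoffs 5, 2 → best response Std-A.
VendorX against (Std-E, Std-D): payoffs 3, 10 → best response Std-B.
VendorX against (Std-E, Std-E): payoffs 5, 3 → best response Std-A.
VendorY against (Std-A, Std-D): payoffs 8, 9, 6 → best response Std-D.
VendorY against (Std-A, Std-E): payoffs 10, 4, 11 → best response Std-E.
VendorY against (Std-B, Std-D): payoffs 10, 0, 1 → best response Std-C.
VendorY against (Std-B, Std-E): payoffs 4, 12, 8 → best response Std-D.
VendorZ against (Std-A, Std-C): payoffs 5, 3 → best response Std-D.
VendorZ against (Std-A, Std-D): payoffs 10, 9 → best response Std-D.
VendorZ against (Std-A, Std-E): payoffs 3, 4 → best response Std-E.
VendorZ against (Std-B, Std-C): payoffs 8, 6 → best response Std-D.
VendorZ against (Std-B, Std-D): payoffs 5, 9 → best response Std-E.
VendorZ against (Std-B, Std-E): payoffs 10, 1 → best response Std-D.
Mutual best responses: (Std-A, Std-E, Std-E); (Std-B, Std-C, Std-D).

(Std-A, Std-E, Std-E), (Std-B, Std-C, Std-D)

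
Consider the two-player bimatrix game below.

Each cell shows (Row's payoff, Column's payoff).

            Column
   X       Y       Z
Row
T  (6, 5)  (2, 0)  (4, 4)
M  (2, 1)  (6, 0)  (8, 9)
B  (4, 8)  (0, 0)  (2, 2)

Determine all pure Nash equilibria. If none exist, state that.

Row against X: payoffs 6, 2, 4 → best response T.
Row against Y: payoffs 2, 6, 0 → best response M.
Row against Z: payoffs 4, 8, 2 → best response M.
Column against T: payoffs 5, 0, 4 → best response X.
Column against M: payoffs 1, 0, 9 → best response Z.
Column against B: payoffs 8, 0, 2 → best response X.
Mutual best responses: (T, X); (M, Z).

The pure Nash equilibria are (T, X); (M, Z).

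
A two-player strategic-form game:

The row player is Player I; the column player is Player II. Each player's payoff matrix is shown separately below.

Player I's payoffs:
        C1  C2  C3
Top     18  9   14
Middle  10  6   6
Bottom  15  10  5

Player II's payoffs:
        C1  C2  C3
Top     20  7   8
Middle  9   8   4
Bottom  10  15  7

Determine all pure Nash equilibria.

Pure-strategy Nash equilibria: (Top, C1); (Bottom, C2)

(Top, C1): Player I gets 18, best alternative 15; Player II gets 20, best alternative 8. No profitable deviation — NE.
(Top, C2): Player I can switch to Bottom (9 → 10). Not NE.
(Top, C3): Player II can switch to C1 (8 → 20). Not NE.
(Middle, C1): Player I can switch to Top (10 → 18). Not NE.
(Middle, C2): Player I can switch to Top (6 → 9). Not NE.
(Middle, C3): Player I can switch to Top (6 → 14). Not NE.
(Bottom, C1): Player I can switch to Top (15 → 18). Not NE.
(Bottom, C2): Player I gets 10, best alternative 9; Player II gets 15, best alternative 10. No profitable deviation — NE.
(Bottom, C3): Player I can switch to Top (5 → 14). Not NE.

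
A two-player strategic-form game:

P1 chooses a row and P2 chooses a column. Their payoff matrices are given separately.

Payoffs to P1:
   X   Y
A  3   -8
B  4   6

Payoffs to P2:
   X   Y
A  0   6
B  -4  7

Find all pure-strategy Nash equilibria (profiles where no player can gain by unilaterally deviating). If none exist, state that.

The unique pure-strategy Nash equilibrium is (B, Y).

(A, X): P1 can switch to B (3 → 4). Not NE.
(A, Y): P1 can switch to B (-8 → 6). Not NE.
(B, X): P2 can switch to Y (-4 → 7). Not NE.
(B, Y): P1 gets 6, best alternative -8; P2 gets 7, best alternative -4. No profitable deviation — NE.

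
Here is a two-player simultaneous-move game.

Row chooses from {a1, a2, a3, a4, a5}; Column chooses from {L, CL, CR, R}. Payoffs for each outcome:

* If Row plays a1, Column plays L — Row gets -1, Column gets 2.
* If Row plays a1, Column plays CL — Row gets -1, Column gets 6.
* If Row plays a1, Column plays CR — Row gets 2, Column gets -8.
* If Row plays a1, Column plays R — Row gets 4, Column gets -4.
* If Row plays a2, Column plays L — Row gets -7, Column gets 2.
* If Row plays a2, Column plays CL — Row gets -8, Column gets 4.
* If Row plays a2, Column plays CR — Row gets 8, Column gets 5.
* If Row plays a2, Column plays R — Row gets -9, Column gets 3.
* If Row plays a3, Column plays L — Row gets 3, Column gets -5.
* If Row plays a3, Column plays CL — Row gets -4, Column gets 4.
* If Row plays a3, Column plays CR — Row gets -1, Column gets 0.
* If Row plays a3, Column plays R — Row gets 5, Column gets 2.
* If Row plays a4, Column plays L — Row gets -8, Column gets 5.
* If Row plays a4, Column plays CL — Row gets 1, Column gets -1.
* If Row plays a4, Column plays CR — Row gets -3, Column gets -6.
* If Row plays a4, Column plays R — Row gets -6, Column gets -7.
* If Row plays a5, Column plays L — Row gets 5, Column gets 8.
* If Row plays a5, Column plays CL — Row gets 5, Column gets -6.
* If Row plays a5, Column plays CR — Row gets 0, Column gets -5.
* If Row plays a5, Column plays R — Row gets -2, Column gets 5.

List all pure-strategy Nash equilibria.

For each strategy profile, look for a profitable unilateral deviation.
(a1, L): Row can switch to a3 (-1 → 3). Not NE.
(a1, CL): Row can switch to a4 (-1 → 1). Not NE.
(a1, CR): Row can switch to a2 (2 → 8). Not NE.
(a1, R): Row can switch to a3 (4 → 5). Not NE.
(a2, L): Row can switch to a1 (-7 → -1). Not NE.
(a2, CL): Row can switch to a1 (-8 → -1). Not NE.
(a2, CR): Row gets 8, best alternative 2; Column gets 5, best alternative 4. No profitable deviation — NE.
(a2, R): Row can switch to a1 (-9 → 4). Not NE.
(a3, L): Row can switch to a5 (3 → 5). Not NE.
(a3, CL): Row can switch to a1 (-4 → -1). Not NE.
(a3, CR): Row can switch to a1 (-1 → 2). Not NE.
(a3, R): Column can switch to CL (2 → 4). Not NE.
(a4, L): Row can switch to a1 (-8 → -1). Not NE.
(a5, L): Row gets 5, best alternative 3; Column gets 8, best alternative 5. No profitable deviation — NE.
(The remaining 6 profiles each have a profitable deviation by the same check.)

Pure-strategy Nash equilibria: (a2, CR); (a5, L)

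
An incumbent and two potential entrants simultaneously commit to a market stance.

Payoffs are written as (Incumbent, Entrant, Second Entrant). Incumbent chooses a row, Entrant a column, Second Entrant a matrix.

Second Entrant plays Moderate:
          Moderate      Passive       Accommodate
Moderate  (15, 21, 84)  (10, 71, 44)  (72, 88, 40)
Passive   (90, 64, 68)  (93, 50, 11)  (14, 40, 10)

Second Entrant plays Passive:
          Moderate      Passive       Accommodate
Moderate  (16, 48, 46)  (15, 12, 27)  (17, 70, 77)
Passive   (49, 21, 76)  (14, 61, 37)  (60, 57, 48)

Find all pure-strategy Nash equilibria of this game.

For each strategy profile, look for a profitable unilateral deviation.
(Moderate, Moderate, Moderate): Incumbent can switch to Passive (15 → 90). Not NE.
(Moderate, Moderate, Passive): Incumbent can switch to Passive (16 → 49). Not NE.
(Moderate, Passive, Moderate): Incumbent can switch to Passive (10 → 93). Not NE.
(Moderate, Passive, Passive): Entrant can switch to Moderate (12 → 48). Not NE.
(Moderate, Accommodate, Moderate): Second Entrant can switch to Passive (40 → 77). Not NE.
(Moderate, Accommodate, Passive): Incumbent can switch to Passive (17 → 60). Not NE.
(Passive, Moderate, Moderate): Second Entrant can switch to Passive (68 → 76). Not NE.
(Passive, Moderate, Passive): Entrant can switch to Passive (21 → 61). Not NE.
(The remaining 4 profiles each have a profitable deviation by the same check.)

There is no pure-strategy Nash equilibrium.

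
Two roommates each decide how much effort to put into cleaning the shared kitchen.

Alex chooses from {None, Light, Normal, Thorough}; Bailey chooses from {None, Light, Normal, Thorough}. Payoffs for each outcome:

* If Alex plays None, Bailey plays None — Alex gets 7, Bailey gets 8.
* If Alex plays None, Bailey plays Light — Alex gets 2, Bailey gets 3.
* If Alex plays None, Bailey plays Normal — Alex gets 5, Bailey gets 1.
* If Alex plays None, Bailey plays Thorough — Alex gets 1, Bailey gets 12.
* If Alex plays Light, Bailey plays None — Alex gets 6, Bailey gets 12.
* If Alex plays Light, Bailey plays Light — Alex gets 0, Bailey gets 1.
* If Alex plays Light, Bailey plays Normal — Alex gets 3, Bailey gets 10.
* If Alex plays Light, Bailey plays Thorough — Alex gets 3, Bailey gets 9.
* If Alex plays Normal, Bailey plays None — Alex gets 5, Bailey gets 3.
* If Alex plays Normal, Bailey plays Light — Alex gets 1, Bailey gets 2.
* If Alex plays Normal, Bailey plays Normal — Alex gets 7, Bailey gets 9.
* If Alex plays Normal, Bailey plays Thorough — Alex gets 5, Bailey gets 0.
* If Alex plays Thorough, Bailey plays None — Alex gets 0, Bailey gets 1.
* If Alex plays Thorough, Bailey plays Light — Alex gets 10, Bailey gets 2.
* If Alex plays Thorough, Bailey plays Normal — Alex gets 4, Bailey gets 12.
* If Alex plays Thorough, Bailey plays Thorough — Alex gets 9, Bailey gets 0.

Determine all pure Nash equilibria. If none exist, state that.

Alex against None: payoffs 7, 6, 5, 0 → best response None.
Alex against Light: payoffs 2, 0, 1, 10 → best response Thorough.
Alex against Normal: payoffs 5, 3, 7, 4 → best response Normal.
Alex against Thorough: payoffs 1, 3, 5, 9 → best response Thorough.
Bailey against None: payoffs 8, 3, 1, 12 → best response Thorough.
Bailey against Light: payoffs 12, 1, 10, 9 → best response None.
Bailey against Normal: payoffs 3, 2, 9, 0 → best response Normal.
Bailey against Thorough: payoffs 1, 2, 12, 0 → best response Normal.
Mutual best responses: (Normal, Normal).

The unique pure-strategy Nash equilibrium is (Normal, Normal).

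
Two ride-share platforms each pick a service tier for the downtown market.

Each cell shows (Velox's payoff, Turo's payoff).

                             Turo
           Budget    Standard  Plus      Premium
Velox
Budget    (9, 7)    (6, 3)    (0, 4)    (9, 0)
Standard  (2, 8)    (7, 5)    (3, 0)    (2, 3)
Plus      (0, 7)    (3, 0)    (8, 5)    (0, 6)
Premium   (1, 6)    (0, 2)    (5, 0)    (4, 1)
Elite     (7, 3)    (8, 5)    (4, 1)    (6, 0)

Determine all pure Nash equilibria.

Velox against Budget: payoffs 9, 2, 0, 1, 7 → best response Budget.
Velox against Standard: payoffs 6, 7, 3, 0, 8 → best response Elite.
Velox against Plus: payoffs 0, 3, 8, 5, 4 → best response Plus.
Velox against Premium: payoffs 9, 2, 0, 4, 6 → best response Budget.
Turo against Budget: payoffs 7, 3, 4, 0 → best response Budget.
Turo against Standard: payoffs 8, 5, 0, 3 → best response Budget.
Turo against Plus: payoffs 7, 0, 5, 6 → best response Budget.
Turo against Premium: payoffs 6, 2, 0, 1 → best response Budget.
Turo against Elite: payoffs 3, 5, 1, 0 → best response Standard.
Mutual best responses: (Budget, Budget); (Elite, Standard).

The pure Nash equilibria are (Budget, Budget), (Elite, Standard).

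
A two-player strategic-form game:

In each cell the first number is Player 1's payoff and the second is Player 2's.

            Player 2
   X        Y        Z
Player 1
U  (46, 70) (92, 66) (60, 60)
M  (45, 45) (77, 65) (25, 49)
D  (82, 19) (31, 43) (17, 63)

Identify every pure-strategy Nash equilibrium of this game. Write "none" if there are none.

none

(U, X): Player 1 can switch to D (46 → 82). Not NE.
(U, Y): Player 2 can switch to X (66 → 70). Not NE.
(U, Z): Player 2 can switch to X (60 → 70). Not NE.
(M, X): Player 1 can switch to U (45 → 46). Not NE.
(M, Y): Player 1 can switch to U (77 → 92). Not NE.
(M, Z): Player 1 can switch to U (25 → 60). Not NE.
(D, X): Player 2 can switch to Y (19 → 43). Not NE.
(D, Y): Player 1 can switch to U (31 → 92). Not NE.
(The remaining 1 profile has a profitable deviation by the same check.)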